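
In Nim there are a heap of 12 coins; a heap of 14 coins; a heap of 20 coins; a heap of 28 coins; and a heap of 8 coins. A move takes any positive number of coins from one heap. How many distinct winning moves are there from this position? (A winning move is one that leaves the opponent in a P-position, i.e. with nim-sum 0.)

Compute the nim-sum pairwise:
12 XOR 14 = 2
2 XOR 20 = 22
22 XOR 28 = 10
10 XOR 8 = 2
The overall nim-sum is X = 2. A heap of size p has a winning move iff p XOR X < p (reduce it to p XOR X).
  12: 12 XOR 2 = 14 ≥ 12 — no move.
  14: 14 XOR 2 = 12 < 14 — winning move (to 12).
  20: 20 XOR 2 = 22 ≥ 20 — no move.
  28: 28 XOR 2 = 30 ≥ 28 — no move.
  8: 8 XOR 2 = 10 ≥ 8 — no move.
That gives 1 winning move.

1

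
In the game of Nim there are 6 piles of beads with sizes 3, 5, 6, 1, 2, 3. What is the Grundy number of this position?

Nim-sum: 3 XOR 5 XOR 6 XOR 1 XOR 2 XOR 3 = 0.

0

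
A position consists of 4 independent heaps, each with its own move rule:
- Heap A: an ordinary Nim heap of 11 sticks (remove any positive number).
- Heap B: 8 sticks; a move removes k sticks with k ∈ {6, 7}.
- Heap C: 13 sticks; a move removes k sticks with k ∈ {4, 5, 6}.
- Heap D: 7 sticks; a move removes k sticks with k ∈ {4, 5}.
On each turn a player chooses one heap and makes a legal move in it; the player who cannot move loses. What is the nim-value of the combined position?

11

Heap A is a plain Nim heap of size 11, so its Grundy value is 11.
Build the Grundy sequence for heap B with g(k) = mex{g(k−s) : s ∈ {6, 7}, s ≤ k}:
g(0) = mex{} = 0
g(1) = mex{} = 0
g(2) = mex{} = 0
g(3) = mex{} = 0
g(4) = mex{} = 0
g(5) = mex{} = 0
g(6) = mex{0} = 1
g(7) = mex{0} = 1
g(8) = mex{0} = 1
So g(8) = 1.
For heap C, compute g(0), g(1), … with moves {4, 5, 6}:
g(0) = mex{} = 0
g(1) = mex{} = 0
g(2) = mex{} = 0
g(3) = mex{} = 0
g(4) = mex{0} = 1
g(5) = mex{0} = 1
g(6) = mex{0} = 1
g(7) = mex{0} = 1
g(8) = mex{0,1} = 2
g(9) = mex{0,1} = 2
g(10) = mex{1} = 0
g(11) = mex{1} = 0
g(12) = mex{1,2} = 0
g(13) = mex{1,2} = 0
So g(13) = 0.
Build the Grundy sequence for heap D with g(k) = mex{g(k−s) : s ∈ {4, 5}, s ≤ k}:
g(0) = mex{} = 0
g(1) = mex{} = 0
g(2) = mex{} = 0
g(3) = mex{} = 0
g(4) = mex{0} = 1
g(5) = mex{0} = 1
g(6) = mex{0} = 1
g(7) = mex{0} = 1
So g(7) = 1.
The value of a disjunctive sum is the nim-sum of the parts.
Combined value = 11 XOR 1 XOR 0 XOR 1 = 11.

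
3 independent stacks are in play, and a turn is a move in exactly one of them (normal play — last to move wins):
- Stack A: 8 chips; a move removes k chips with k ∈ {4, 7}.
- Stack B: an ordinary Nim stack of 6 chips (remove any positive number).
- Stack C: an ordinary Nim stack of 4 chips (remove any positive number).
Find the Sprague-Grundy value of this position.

0

For stack A, compute g(0), g(1), … with moves {4, 7}:
g(0) = mex{} = 0
g(1) = mex{} = 0
g(2) = mex{} = 0
g(3) = mex{} = 0
g(4) = mex{0} = 1
g(5) = mex{0} = 1
g(6) = mex{0} = 1
g(7) = mex{0} = 1
g(8) = mex{0,1} = 2
So g(8) = 2.
Stack B is a plain Nim stack of size 6, so its Grundy value is 6.
Stack C is a plain Nim stack of size 4, so its Grundy value is 4.
The value of a disjunctive sum is the nim-sum of the parts.
Combined value = 2 XOR 6 XOR 4 = 0.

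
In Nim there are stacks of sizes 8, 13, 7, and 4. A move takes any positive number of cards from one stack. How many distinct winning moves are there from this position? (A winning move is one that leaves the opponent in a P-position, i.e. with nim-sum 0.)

Compute the nim-sum pairwise:
8 ^ 13 = 5
5 ^ 7 = 2
2 ^ 4 = 6
The overall nim-sum is X = 6. A stack of size p has a winning move iff p XOR X < p (reduce it to p XOR X).
  8: 8 XOR 6 = 14 ≥ 8 — no move.
  13: 13 XOR 6 = 11 < 13 — winning move (to 11).
  7: 7 XOR 6 = 1 < 7 — winning move (to 1).
  4: 4 XOR 6 = 2 < 4 — winning move (to 2).
That gives 3 winning moves.

3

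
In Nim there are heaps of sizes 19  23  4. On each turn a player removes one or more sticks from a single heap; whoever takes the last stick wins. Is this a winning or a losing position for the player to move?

Losing position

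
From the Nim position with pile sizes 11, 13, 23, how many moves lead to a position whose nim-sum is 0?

1

Nim-sum: 11 XOR 13 XOR 23 = 17.
The overall nim-sum is X = 17. A pile of size p has a winning move iff p XOR X < p (reduce it to p XOR X).
  11: 11 XOR 17 = 26 ≥ 11 — no move.
  13: 13 XOR 17 = 28 ≥ 13 — no move.
  23: 23 XOR 17 = 6 < 23 — winning move (to 6).
That gives 1 winning move.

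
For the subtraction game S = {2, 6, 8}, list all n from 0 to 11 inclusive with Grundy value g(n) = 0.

0, 1, 4, 5

Build the Grundy sequence with g(k) = mex{g(k−s) : s ∈ {2, 6, 8}, s ≤ k}:
k:     0  1  2  3  4  5  6  7  8  9 10 11
g(k):  0  0  1  1  0  0  1  1  2  2  3  3
The P-positions (g = 0) in 0..11 are 0, 1, 4, 5.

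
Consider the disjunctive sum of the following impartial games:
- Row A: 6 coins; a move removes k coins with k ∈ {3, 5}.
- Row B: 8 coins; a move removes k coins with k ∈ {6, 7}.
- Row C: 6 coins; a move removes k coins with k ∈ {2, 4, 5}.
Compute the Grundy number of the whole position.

0

For row A, compute g(0), g(1), … with moves {3, 5}:
g(0) = mex{} = 0
g(1) = mex{} = 0
g(2) = mex{} = 0
g(3) = mex{0} = 1
g(4) = mex{0} = 1
g(5) = mex{0} = 1
g(6) = mex{0,1} = 2
So g(6) = 2.
Grundy values for row B (subtraction set {6, 7}):
k:     0  1  2  3  4  5  6  7  8
g(k):  0  0  0  0  0  0  1  1  1
So g(8) = 1.
Build the Grundy sequence for row C with g(k) = mex{g(k−s) : s ∈ {2, 4, 5}, s ≤ k}:
g(0) = mex{} = 0
g(1) = mex{} = 0
g(2) = mex{0} = 1
g(3) = mex{0} = 1
g(4) = mex{0,1} = 2
g(5) = mex{0,1} = 2
g(6) = mex{0,1,2} = 3
So g(6) = 3.
By the Sprague-Grundy theorem, the Grundy value of a sum of independent games is the XOR of the component values.
Combined value = 2 XOR 1 XOR 3 = 0.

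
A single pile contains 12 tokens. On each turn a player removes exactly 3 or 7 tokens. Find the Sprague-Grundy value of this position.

0

Compute g(0), g(1), … for moves {3, 7}:
g(0) = mex{} = 0
g(1) = mex{} = 0
g(2) = mex{} = 0
g(3) = mex{0} = 1
g(4) = mex{0} = 1
g(5) = mex{0} = 1
g(6) = mex{1} = 0
g(7) = mex{0,1} = 2
g(8) = mex{0,1} = 2
g(9) = mex{0} = 1
g(10) = mex{1,2} = 0
g(11) = mex{1,2} = 0
g(12) = mex{1} = 0
So g(12) = 0.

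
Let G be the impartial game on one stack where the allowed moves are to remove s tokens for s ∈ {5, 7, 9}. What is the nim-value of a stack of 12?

Grundy values for subtraction set {5, 7, 9}:
g(0) = mex{} = 0
g(1) = mex{} = 0
g(2) = mex{} = 0
g(3) = mex{} = 0
g(4) = mex{} = 0
g(5) = mex{0} = 1
g(6) = mex{0} = 1
g(7) = mex{0} = 1
g(8) = mex{0} = 1
g(9) = mex{0} = 1
g(10) = mex{0,1} = 2
g(11) = mex{0,1} = 2
g(12) = mex{0,1} = 2
So g(12) = 2.

2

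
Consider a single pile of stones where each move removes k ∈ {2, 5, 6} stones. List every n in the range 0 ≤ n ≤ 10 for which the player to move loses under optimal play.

0, 1, 4, 8

Grundy values for subtraction set {2, 5, 6}:
k:     0  1  2  3  4  5  6  7  8  9 10
g(k):  0  0  1  1  0  2  1  3  0  2  1
The P-positions (g = 0) in 0..10 are 0, 1, 4, 8.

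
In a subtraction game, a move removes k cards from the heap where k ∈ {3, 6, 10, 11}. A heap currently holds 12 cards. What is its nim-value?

Build the Grundy sequence with g(k) = mex{g(k−s) : s ∈ {3, 6, 10, 11}, s ≤ k}:
g(0) = mex{} = 0
g(1) = mex{} = 0
g(2) = mex{} = 0
g(3) = mex{0} = 1
g(4) = mex{0} = 1
g(5) = mex{0} = 1
g(6) = mex{0,1} = 2
g(7) = mex{0,1} = 2
g(8) = mex{0,1} = 2
g(9) = mex{1,2} = 0
g(10) = mex{0,1,2} = 3
g(11) = mex{0,1,2} = 3
g(12) = mex{0,2} = 1
So g(12) = 1.

1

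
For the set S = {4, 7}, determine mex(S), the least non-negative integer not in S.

0 is not in the set, so the mex is 0.

0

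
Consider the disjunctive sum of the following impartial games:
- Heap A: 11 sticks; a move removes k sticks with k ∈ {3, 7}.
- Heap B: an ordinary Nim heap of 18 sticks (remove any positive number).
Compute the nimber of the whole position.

18

Grundy values for heap A (subtraction set {3, 7}):
k:     0  1  2  3  4  5  6  7  8  9 10 11
g(k):  0  0  0  1  1  1  0  2  2  1  0  0
So g(11) = 0.
Heap B is a plain Nim heap of size 18, so its Grundy value is 18.
By the Sprague-Grundy theorem, the Grundy value of a sum of independent games is the XOR of the component values.
Combined value = 0 ⊕ 18 = 18.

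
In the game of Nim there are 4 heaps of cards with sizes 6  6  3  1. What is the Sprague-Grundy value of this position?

2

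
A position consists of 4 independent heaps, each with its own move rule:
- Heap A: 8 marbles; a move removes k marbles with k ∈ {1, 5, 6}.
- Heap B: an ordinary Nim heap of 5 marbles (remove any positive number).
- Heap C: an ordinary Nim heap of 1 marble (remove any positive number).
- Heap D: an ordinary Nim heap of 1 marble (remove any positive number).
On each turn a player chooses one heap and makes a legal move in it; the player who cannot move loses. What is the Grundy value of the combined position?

7

Grundy values for heap A (subtraction set {1, 5, 6}):
k:     0  1  2  3  4  5  6  7  8
g(k):  0  1  0  1  0  1  2  3  2
So g(8) = 2.
Heap B is a plain Nim heap of size 5, so its Grundy value is 5.
Heap C is a plain Nim heap of size 1, so its Grundy value is 1.
Heap D is a plain Nim heap of size 1, so its Grundy value is 1.
The value of a disjunctive sum is the nim-sum of the parts.
Combined value = 2 XOR 5 XOR 1 XOR 1 = 7.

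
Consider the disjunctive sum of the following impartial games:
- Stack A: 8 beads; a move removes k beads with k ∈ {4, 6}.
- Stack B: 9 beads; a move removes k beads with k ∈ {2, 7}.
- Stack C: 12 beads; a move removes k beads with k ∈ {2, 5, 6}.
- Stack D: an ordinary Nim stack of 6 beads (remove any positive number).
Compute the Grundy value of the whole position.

For stack A, compute g(0), g(1), … with moves {4, 6}:
g(0) = mex{} = 0
g(1) = mex{} = 0
g(2) = mex{} = 0
g(3) = mex{} = 0
g(4) = mex{0} = 1
g(5) = mex{0} = 1
g(6) = mex{0} = 1
g(7) = mex{0} = 1
g(8) = mex{0,1} = 2
So g(8) = 2.
For stack B, compute g(0), g(1), … with moves {2, 7}:
k:     0  1  2  3  4  5  6  7  8  9
g(k):  0  0  1  1  0  0  1  1  2  0
So g(9) = 0.
Grundy values for stack C (subtraction set {2, 5, 6}):
k:     0  1  2  3  4  5  6  7  8  9 10 11 12
g(k):  0  0  1  1  0  2  1  3  0  2  1  0  0
So g(12) = 0.
Stack D is a plain Nim stack of size 6, so its Grundy value is 6.
The value of a disjunctive sum is the nim-sum of the parts.
Combined value = 2 XOR 0 XOR 0 XOR 6 = 4.

4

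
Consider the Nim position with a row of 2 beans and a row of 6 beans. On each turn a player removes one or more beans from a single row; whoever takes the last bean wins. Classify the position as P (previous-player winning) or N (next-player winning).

N-position

Compute the nim-sum pairwise:
2 ^ 6 = 4
The nim-sum is 4 ≠ 0, so this is an N-position: the player to move can win.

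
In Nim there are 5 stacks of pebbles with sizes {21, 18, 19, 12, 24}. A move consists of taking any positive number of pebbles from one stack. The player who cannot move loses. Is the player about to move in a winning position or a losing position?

Write each in binary and XOR column by column:
  10101  (21)
  10010  (18)
  10011  (19)
  01100  (12)
  11000  (24)
  -----
  00000  (0)
The nim-sum is 0, so this is a P-position: the player to move is in a losing position under optimal play.

Losing position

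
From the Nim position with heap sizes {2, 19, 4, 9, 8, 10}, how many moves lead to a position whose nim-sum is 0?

1

In binary:
  00010  (2)
  10011  (19)
  00100  (4)
  01001  (9)
  01000  (8)
  01010  (10)
  -----
  11110  (30)
The overall nim-sum is X = 30. A heap of size p has a winning move iff p XOR X < p (reduce it to p XOR X).
  2: 2 XOR 30 = 28 ≥ 2 — no move.
  19: 19 XOR 30 = 13 < 19 — winning move (to 13).
  4: 4 XOR 30 = 26 ≥ 4 — no move.
  9: 9 XOR 30 = 23 ≥ 9 — no move.
  8: 8 XOR 30 = 22 ≥ 8 — no move.
  10: 10 XOR 30 = 20 ≥ 10 — no move.
That gives 1 winning move.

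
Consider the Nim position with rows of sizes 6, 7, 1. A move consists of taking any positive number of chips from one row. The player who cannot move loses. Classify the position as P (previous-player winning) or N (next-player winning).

Nim-sum: 6 ⊕ 7 ⊕ 1 = 0.
The nim-sum is 0, so this is a P-position: the player to move is in a losing position under optimal play.

P-position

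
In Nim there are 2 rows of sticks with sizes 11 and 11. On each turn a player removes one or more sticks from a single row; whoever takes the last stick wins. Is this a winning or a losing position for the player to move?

Losing position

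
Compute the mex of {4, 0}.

1

0 is in the set but 1 is not, so the mex is 1.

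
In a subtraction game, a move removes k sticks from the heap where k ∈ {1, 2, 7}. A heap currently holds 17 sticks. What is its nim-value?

Build the Grundy sequence with g(k) = mex{g(k−s) : s ∈ {1, 2, 7}, s ≤ k}:
k:     0  1  2  3  4  5  6  7  8  9 10 11 12 13 14 15 16 17
g(k):  0  1  2  0  1  2  0  1  2  0  1  2  0  1  2  0  1  2
So g(17) = 2.

2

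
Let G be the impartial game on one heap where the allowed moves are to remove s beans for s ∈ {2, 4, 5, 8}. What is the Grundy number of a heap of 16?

0

Build the Grundy sequence with g(k) = mex{g(k−s) : s ∈ {2, 4, 5, 8}, s ≤ k}:
k:     0  1  2  3  4  5  6  7  8  9 10 11 12 13 14 15 16
g(k):  0  0  1  1  2  2  3  0  4  1  0  2  1  0  2  1  0
So g(16) = 0.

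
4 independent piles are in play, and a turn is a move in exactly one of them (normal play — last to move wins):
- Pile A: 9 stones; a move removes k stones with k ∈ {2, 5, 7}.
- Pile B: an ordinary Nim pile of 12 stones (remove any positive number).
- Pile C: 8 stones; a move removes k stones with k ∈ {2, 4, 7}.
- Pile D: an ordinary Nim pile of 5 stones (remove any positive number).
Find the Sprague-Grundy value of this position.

For pile A, compute g(0), g(1), … with moves {2, 5, 7}:
k:     0  1  2  3  4  5  6  7  8  9
g(k):  0  0  1  1  0  2  1  3  2  2
So g(9) = 2.
Pile B is a plain Nim pile of size 12, so its Grundy value is 12.
Build the Grundy sequence for pile C with g(k) = mex{g(k−s) : s ∈ {2, 4, 7}, s ≤ k}:
g(0) = mex{} = 0
g(1) = mex{} = 0
g(2) = mex{0} = 1
g(3) = mex{0} = 1
g(4) = mex{0,1} = 2
g(5) = mex{0,1} = 2
g(6) = mex{1,2} = 0
g(7) = mex{0,1,2} = 3
g(8) = mex{0,2} = 1
So g(8) = 1.
Pile D is a plain Nim pile of size 5, so its Grundy value is 5.
The value of a disjunctive sum is the nim-sum of the parts.
Combined value = 2 ⊕ 12 ⊕ 1 ⊕ 5 = 10.

10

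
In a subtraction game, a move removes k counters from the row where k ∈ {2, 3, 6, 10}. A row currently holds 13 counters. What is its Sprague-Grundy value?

0

Compute g(0), g(1), … for moves {2, 3, 6, 10}:
g(0) = mex{} = 0
g(1) = mex{} = 0
g(2) = mex{0} = 1
g(3) = mex{0} = 1
g(4) = mex{0,1} = 2
g(5) = mex{1} = 0
g(6) = mex{0,1,2} = 3
g(7) = mex{0,2} = 1
g(8) = mex{0,1,3} = 2
g(9) = mex{1,3} = 0
g(10) = mex{0,1,2} = 3
g(11) = mex{0,2} = 1
g(12) = mex{0,1,3} = 2
g(13) = mex{1,3} = 0
So g(13) = 0.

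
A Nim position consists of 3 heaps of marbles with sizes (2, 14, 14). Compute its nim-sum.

2

Write each in binary and XOR column by column:
  0010  (2)
  1110  (14)
  1110  (14)
  ----
  0010  (2)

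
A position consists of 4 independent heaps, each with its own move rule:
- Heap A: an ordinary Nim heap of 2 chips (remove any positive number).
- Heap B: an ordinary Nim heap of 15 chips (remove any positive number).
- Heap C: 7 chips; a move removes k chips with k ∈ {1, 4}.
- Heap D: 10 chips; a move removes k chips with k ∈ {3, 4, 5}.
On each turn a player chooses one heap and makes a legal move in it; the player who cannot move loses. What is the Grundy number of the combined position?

Heap A is a plain Nim heap of size 2, so its Grundy value is 2.
Heap B is a plain Nim heap of size 15, so its Grundy value is 15.
For heap C, compute g(0), g(1), … with moves {1, 4}:
k:     0  1  2  3  4  5  6  7
g(k):  0  1  0  1  2  0  1  0
So g(7) = 0.
For heap D, compute g(0), g(1), … with moves {3, 4, 5}:
g(0) = mex{} = 0
g(1) = mex{} = 0
g(2) = mex{} = 0
g(3) = mex{0} = 1
g(4) = mex{0} = 1
g(5) = mex{0} = 1
g(6) = mex{0,1} = 2
g(7) = mex{0,1} = 2
g(8) = mex{1} = 0
g(9) = mex{1,2} = 0
g(10) = mex{1,2} = 0
So g(10) = 0.
By the Sprague-Grundy theorem, the Grundy value of a sum of independent games is the XOR of the component values.
Combined value = 2 ⊕ 15 ⊕ 0 ⊕ 0 = 13.

13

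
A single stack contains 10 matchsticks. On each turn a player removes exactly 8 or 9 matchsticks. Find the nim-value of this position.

1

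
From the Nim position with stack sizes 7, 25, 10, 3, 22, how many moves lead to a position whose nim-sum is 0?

3

Nim-sum: 7 ⊕ 25 ⊕ 10 ⊕ 3 ⊕ 22 = 1.
The overall nim-sum is X = 1. A stack of size p has a winning move iff p XOR X < p (reduce it to p XOR X).
  7: 7 XOR 1 = 6 < 7 — winning move (to 6).
  25: 25 XOR 1 = 24 < 25 — winning move (to 24).
  10: 10 XOR 1 = 11 ≥ 10 — no move.
  3: 3 XOR 1 = 2 < 3 — winning move (to 2).
  22: 22 XOR 1 = 23 ≥ 22 — no move.
That gives 3 winning moves.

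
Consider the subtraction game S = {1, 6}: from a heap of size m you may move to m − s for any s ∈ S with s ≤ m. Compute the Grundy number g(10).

Grundy values for subtraction set {1, 6}:
k:     0  1  2  3  4  5  6  7  8  9 10
g(k):  0  1  0  1  0  1  2  0  1  0  1
So g(10) = 1.

1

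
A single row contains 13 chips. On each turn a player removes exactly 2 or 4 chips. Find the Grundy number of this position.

0

Grundy values for subtraction set {2, 4}:
g(0) = mex{} = 0
g(1) = mex{} = 0
g(2) = mex{0} = 1
g(3) = mex{0} = 1
g(4) = mex{0,1} = 2
g(5) = mex{0,1} = 2
g(6) = mex{1,2} = 0
g(7) = mex{1,2} = 0
g(8) = mex{0,2} = 1
g(9) = mex{0,2} = 1
g(10) = mex{0,1} = 2
g(11) = mex{0,1} = 2
g(12) = mex{1,2} = 0
g(13) = mex{1,2} = 0
So g(13) = 0.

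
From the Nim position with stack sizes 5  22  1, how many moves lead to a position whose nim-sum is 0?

1

Nim-sum: 5 ⊕ 22 ⊕ 1 = 18.
The overall nim-sum is X = 18. A stack of size p has a winning move iff p XOR X < p (reduce it to p XOR X).
  5: 5 XOR 18 = 23 ≥ 5 — no move.
  22: 22 XOR 18 = 4 < 22 — winning move (to 4).
  1: 1 XOR 18 = 19 ≥ 1 — no move.
That gives 1 winning move.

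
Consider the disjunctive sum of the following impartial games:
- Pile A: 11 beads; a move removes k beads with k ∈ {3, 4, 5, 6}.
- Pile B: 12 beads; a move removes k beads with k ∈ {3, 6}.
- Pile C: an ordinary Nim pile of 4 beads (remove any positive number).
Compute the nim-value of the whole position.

5

For pile A, compute g(0), g(1), … with moves {3, 4, 5, 6}:
k:     0  1  2  3  4  5  6  7  8  9 10 11
g(k):  0  0  0  1  1  1  2  2  2  0  0  0
So g(11) = 0.
Grundy values for pile B (subtraction set {3, 6}):
g(0) = mex{} = 0
g(1) = mex{} = 0
g(2) = mex{} = 0
g(3) = mex{0} = 1
g(4) = mex{0} = 1
g(5) = mex{0} = 1
g(6) = mex{0,1} = 2
g(7) = mex{0,1} = 2
g(8) = mex{0,1} = 2
g(9) = mex{1,2} = 0
g(10) = mex{1,2} = 0
g(11) = mex{1,2} = 0
g(12) = mex{0,2} = 1
So g(12) = 1.
Pile C is a plain Nim pile of size 4, so its Grundy value is 4.
The value of a disjunctive sum is the nim-sum of the parts.
Combined value = 0 ⊕ 1 ⊕ 4 = 5.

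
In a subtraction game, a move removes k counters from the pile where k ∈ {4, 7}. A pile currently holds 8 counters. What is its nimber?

2

Compute g(0), g(1), … for moves {4, 7}:
k:     0  1  2  3  4  5  6  7  8
g(k):  0  0  0  0  1  1  1  1  2
So g(8) = 2.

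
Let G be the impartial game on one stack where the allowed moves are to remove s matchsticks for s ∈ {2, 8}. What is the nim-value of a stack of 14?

0

Build the Grundy sequence with g(k) = mex{g(k−s) : s ∈ {2, 8}, s ≤ k}:
g(0) = mex{} = 0
g(1) = mex{} = 0
g(2) = mex{0} = 1
g(3) = mex{0} = 1
g(4) = mex{1} = 0
g(5) = mex{1} = 0
g(6) = mex{0} = 1
g(7) = mex{0} = 1
g(8) = mex{0,1} = 2
g(9) = mex{0,1} = 2
g(10) = mex{1,2} = 0
g(11) = mex{1,2} = 0
g(12) = mex{0} = 1
g(13) = mex{0} = 1
g(14) = mex{1} = 0
So g(14) = 0.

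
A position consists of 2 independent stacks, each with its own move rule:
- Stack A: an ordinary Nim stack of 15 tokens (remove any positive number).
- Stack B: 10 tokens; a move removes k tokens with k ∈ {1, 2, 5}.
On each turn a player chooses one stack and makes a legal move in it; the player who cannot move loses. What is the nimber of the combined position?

14

Stack A is a plain Nim stack of size 15, so its Grundy value is 15.
For stack B, compute g(0), g(1), … with moves {1, 2, 5}:
k:     0  1  2  3  4  5  6  7  8  9 10
g(k):  0  1  2  0  1  2  0  1  2  0  1
So g(10) = 1.
The value of a disjunctive sum is the nim-sum of the parts.
Combined value = 15 ⊕ 1 = 14.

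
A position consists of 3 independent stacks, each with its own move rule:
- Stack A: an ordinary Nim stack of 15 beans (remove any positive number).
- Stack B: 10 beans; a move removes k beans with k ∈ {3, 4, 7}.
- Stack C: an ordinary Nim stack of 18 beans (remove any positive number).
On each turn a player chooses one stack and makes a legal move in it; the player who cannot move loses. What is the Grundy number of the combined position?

29

Stack A is a plain Nim stack of size 15, so its Grundy value is 15.
Build the Grundy sequence for stack B with g(k) = mex{g(k−s) : s ∈ {3, 4, 7}, s ≤ k}:
g(0) = mex{} = 0
g(1) = mex{} = 0
g(2) = mex{} = 0
g(3) = mex{0} = 1
g(4) = mex{0} = 1
g(5) = mex{0} = 1
g(6) = mex{0,1} = 2
g(7) = mex{0,1} = 2
g(8) = mex{0,1} = 2
g(9) = mex{0,1,2} = 3
g(10) = mex{1,2} = 0
So g(10) = 0.
Stack C is a plain Nim stack of size 18, so its Grundy value is 18.
By the Sprague-Grundy theorem, the Grundy value of a sum of independent games is the XOR of the component values.
Combined value = 15 XOR 0 XOR 18 = 29.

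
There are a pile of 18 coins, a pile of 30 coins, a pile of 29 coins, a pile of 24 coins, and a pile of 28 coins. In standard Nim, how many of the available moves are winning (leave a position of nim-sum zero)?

5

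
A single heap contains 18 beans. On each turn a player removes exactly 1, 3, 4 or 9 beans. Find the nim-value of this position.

Compute g(0), g(1), … for moves {1, 3, 4, 9}:
k:     0  1  2  3  4  5  6  7  8  9 10 11 12 13 14 15 16 17 18
g(k):  0  1  0  1  2  3  2  0  1  4  3  2  0  1  0  1  2  3  2
So g(18) = 2.

2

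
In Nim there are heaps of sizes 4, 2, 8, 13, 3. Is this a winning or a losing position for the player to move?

Losing position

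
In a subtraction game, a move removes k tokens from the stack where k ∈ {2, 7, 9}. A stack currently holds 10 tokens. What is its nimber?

Compute g(0), g(1), … for moves {2, 7, 9}:
k:     0  1  2  3  4  5  6  7  8  9 10
g(k):  0  0  1  1  0  0  1  1  2  2  3
So g(10) = 3.

3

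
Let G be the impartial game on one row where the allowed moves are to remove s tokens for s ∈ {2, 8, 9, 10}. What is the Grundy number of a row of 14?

3

Grundy values for subtraction set {2, 8, 9, 10}:
k:     0  1  2  3  4  5  6  7  8  9 10 11 12 13 14
g(k):  0  0  1  1  0  0  1  1  2  2  3  3  2  2  3
So g(14) = 3.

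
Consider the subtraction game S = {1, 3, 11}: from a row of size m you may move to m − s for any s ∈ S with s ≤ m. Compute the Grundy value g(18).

0

Grundy values for subtraction set {1, 3, 11}:
k:     0  1  2  3  4  5  6  7  8  9 10 11 12 13 14 15 16 17 18
g(k):  0  1  0  1  0  1  0  1  0  1  0  1  0  1  0  1  0  1  0
So g(18) = 0.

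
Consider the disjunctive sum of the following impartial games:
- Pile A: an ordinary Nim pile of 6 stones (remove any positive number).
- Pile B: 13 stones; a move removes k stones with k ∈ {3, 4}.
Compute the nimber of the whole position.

4

Pile A is a plain Nim pile of size 6, so its Grundy value is 6.
For pile B, compute g(0), g(1), … with moves {3, 4}:
k:     0  1  2  3  4  5  6  7  8  9 10 11 12 13
g(k):  0  0  0  1  1  1  2  0  0  0  1  1  1  2
So g(13) = 2.
By the Sprague-Grundy theorem, the Grundy value of a sum of independent games is the XOR of the component values.
Combined value = 6 ⊕ 2 = 4.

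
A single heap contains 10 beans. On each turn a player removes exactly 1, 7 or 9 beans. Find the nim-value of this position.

0

Compute g(0), g(1), … for moves {1, 7, 9}:
k:     0  1  2  3  4  5  6  7  8  9 10
g(k):  0  1  0  1  0  1  0  1  0  1  0
So g(10) = 0.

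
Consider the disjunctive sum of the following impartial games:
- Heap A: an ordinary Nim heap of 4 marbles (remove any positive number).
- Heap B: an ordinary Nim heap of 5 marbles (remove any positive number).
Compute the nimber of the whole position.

1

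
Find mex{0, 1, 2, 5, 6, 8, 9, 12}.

The values 0, 1, 2 are all present; 3 is the first non-negative integer missing from the set.

3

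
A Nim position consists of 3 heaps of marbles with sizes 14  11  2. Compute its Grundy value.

Compute the nim-sum pairwise:
14 ^ 11 = 5
5 ^ 2 = 7

7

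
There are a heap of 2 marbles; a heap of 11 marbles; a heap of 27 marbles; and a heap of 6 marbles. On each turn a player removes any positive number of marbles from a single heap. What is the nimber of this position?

Nim-sum: 2 ^ 11 ^ 27 ^ 6 = 20.

20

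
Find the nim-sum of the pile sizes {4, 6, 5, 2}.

In binary:
  100  (4)
  110  (6)
  101  (5)
  010  (2)
  ---
  101  (5)

5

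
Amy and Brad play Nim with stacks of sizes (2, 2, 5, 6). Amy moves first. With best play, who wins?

Amy wins

Write each in binary and XOR column by column:
  010  (2)
  010  (2)
  101  (5)
  110  (6)
  ---
  011  (3)
The nim-sum is 3 ≠ 0, so this is an N-position: the player to move can win; Amy has a winning move.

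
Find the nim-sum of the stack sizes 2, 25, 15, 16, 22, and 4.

22

Nim-sum: 2 ⊕ 25 ⊕ 15 ⊕ 16 ⊕ 22 ⊕ 4 = 22.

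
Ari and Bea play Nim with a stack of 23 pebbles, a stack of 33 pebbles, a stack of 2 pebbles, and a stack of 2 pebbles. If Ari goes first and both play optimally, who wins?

Compute the nim-sum pairwise:
23 XOR 33 = 54
54 XOR 2 = 52
52 XOR 2 = 54
The nim-sum is 54 ≠ 0, so this is an N-position: the player to move can win; Ari has a winning move.

Ari wins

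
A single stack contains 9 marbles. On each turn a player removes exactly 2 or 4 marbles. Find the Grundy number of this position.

1

Grundy values for subtraction set {2, 4}:
k:     0  1  2  3  4  5  6  7  8  9
g(k):  0  0  1  1  2  2  0  0  1  1
So g(9) = 1.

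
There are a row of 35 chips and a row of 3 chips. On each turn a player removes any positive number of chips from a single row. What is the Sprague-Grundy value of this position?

Nim-sum: 35 XOR 3 = 32.

32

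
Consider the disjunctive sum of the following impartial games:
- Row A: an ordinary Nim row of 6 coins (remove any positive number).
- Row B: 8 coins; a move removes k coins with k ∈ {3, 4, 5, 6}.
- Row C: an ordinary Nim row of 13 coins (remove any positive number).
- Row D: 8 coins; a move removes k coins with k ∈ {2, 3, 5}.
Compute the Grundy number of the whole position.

Row A is a plain Nim row of size 6, so its Grundy value is 6.
Grundy values for row B (subtraction set {3, 4, 5, 6}):
k:     0  1  2  3  4  5  6  7  8
g(k):  0  0  0  1  1  1  2  2  2
So g(8) = 2.
Row C is a plain Nim row of size 13, so its Grundy value is 13.
For row D, compute g(0), g(1), … with moves {2, 3, 5}:
k:     0  1  2  3  4  5  6  7  8
g(k):  0  0  1  1  2  2  3  0  0
So g(8) = 0.
The value of a disjunctive sum is the nim-sum of the parts.
Combined value = 6 ⊕ 2 ⊕ 13 ⊕ 0 = 9.

9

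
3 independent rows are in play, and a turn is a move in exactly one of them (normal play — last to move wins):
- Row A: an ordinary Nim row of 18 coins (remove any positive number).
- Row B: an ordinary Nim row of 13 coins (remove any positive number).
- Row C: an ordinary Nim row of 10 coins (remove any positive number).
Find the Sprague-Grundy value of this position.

Row A is a plain Nim row of size 18, so its Grundy value is 18.
Row B is a plain Nim row of size 13, so its Grundy value is 13.
Row C is a plain Nim row of size 10, so its Grundy value is 10.
By the Sprague-Grundy theorem, the Grundy value of a sum of independent games is the XOR of the component values.
Combined value = 18 ⊕ 13 ⊕ 10 = 21.

21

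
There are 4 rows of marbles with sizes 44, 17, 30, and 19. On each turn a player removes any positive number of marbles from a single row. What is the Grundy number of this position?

48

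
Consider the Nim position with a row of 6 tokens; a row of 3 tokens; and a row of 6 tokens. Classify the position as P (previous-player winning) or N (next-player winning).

N-position

In binary:
  110  (6)
  011  (3)
  110  (6)
  ---
  011  (3)
The nim-sum is 3 ≠ 0, so this is an N-position: the player to move can win.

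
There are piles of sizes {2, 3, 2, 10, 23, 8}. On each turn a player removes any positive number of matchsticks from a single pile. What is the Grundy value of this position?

Nim-sum: 2 XOR 3 XOR 2 XOR 10 XOR 23 XOR 8 = 22.

22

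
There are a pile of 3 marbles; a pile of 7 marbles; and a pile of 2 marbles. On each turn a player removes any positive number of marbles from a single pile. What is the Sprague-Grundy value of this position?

Compute the nim-sum pairwise:
3 ⊕ 7 = 4
4 ⊕ 2 = 6

6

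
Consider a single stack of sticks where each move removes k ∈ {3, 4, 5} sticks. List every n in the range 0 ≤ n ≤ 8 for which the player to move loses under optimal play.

0, 1, 2, 8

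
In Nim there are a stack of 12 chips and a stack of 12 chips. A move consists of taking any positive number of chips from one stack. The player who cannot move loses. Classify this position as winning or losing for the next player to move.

Write each in binary and XOR column by column:
  1100  (12)
  1100  (12)
  ----
  0000  (0)
The nim-sum is 0, so this is a P-position: the player to move is in a losing position under optimal play.

Losing position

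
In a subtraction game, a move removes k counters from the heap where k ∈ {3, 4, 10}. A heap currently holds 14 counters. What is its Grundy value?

Build the Grundy sequence with g(k) = mex{g(k−s) : s ∈ {3, 4, 10}, s ≤ k}:
k:     0  1  2  3  4  5  6  7  8  9 10 11 12 13 14
g(k):  0  0  0  1  1  1  2  0  0  0  1  1  1  2  0
So g(14) = 0.

0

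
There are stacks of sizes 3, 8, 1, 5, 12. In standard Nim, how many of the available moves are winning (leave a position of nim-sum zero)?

Write each in binary and XOR column by column:
  0011  (3)
  1000  (8)
  0001  (1)
  0101  (5)
  1100  (12)
  ----
  0011  (3)
The overall nim-sum is X = 3. A stack of size p has a winning move iff p XOR X < p (reduce it to p XOR X).
  3: 3 XOR 3 = 0 < 3 — winning move (to 0).
  8: 8 XOR 3 = 11 ≥ 8 — no move.
  1: 1 XOR 3 = 2 ≥ 1 — no move.
  5: 5 XOR 3 = 6 ≥ 5 — no move.
  12: 12 XOR 3 = 15 ≥ 12 — no move.
That gives 1 winning move.

1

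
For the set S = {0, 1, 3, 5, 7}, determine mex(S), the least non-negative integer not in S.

2

The values 0, 1 are all present; 2 is the first non-negative integer missing from the set.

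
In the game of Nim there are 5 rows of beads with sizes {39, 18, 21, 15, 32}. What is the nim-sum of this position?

15

Nim-sum: 39 ⊕ 18 ⊕ 21 ⊕ 15 ⊕ 32 = 15.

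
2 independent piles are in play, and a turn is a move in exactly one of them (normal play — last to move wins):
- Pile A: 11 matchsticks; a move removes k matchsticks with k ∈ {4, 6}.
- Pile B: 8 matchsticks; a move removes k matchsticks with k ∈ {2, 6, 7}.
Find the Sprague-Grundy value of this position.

2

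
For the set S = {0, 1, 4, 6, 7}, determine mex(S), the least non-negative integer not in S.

The values 0, 1 are all present; 2 is the first non-negative integer missing from the set.

2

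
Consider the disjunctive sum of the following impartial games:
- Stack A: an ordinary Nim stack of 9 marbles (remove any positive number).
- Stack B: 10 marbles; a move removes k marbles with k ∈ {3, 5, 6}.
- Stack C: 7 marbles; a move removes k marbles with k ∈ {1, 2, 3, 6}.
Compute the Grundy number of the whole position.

10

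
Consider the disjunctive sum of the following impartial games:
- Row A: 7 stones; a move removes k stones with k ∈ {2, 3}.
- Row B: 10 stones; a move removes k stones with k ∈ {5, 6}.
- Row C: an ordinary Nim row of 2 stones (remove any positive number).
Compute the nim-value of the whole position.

Grundy values for row A (subtraction set {2, 3}):
g(0) = mex{} = 0
g(1) = mex{} = 0
g(2) = mex{0} = 1
g(3) = mex{0} = 1
g(4) = mex{0,1} = 2
g(5) = mex{1} = 0
g(6) = mex{1,2} = 0
g(7) = mex{0,2} = 1
So g(7) = 1.
Grundy values for row B (subtraction set {5, 6}):
k:     0  1  2  3  4  5  6  7  8  9 10
g(k):  0  0  0  0  0  1  1  1  1  1  2
So g(10) = 2.
Row C is a plain Nim row of size 2, so its Grundy value is 2.
The value of a disjunctive sum is the nim-sum of the parts.
Combined value = 1 ⊕ 2 ⊕ 2 = 1.

1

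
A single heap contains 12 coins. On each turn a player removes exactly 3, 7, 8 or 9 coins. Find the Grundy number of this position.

Compute g(0), g(1), … for moves {3, 7, 8, 9}:
g(0) = mex{} = 0
g(1) = mex{} = 0
g(2) = mex{} = 0
g(3) = mex{0} = 1
g(4) = mex{0} = 1
g(5) = mex{0} = 1
g(6) = mex{1} = 0
g(7) = mex{0,1} = 2
g(8) = mex{0,1} = 2
g(9) = mex{0} = 1
g(10) = mex{0,1,2} = 3
g(11) = mex{0,1,2} = 3
g(12) = mex{1} = 0
So g(12) = 0.

0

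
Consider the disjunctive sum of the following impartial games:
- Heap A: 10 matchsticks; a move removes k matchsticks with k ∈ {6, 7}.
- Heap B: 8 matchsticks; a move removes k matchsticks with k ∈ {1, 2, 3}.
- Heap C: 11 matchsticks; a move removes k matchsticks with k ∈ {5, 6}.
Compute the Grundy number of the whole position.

1

Grundy values for heap A (subtraction set {6, 7}):
k:     0  1  2  3  4  5  6  7  8  9 10
g(k):  0  0  0  0  0  0  1  1  1  1  1
So g(10) = 1.
For heap B, compute g(0), g(1), … with moves {1, 2, 3}:
k:     0  1  2  3  4  5  6  7  8
g(k):  0  1  2  3  0  1  2  3  0
So g(8) = 0.
Grundy values for heap C (subtraction set {5, 6}):
k:     0  1  2  3  4  5  6  7  8  9 10 11
g(k):  0  0  0  0  0  1  1  1  1  1  2  0
So g(11) = 0.
The value of a disjunctive sum is the nim-sum of the parts.
Combined value = 1 ⊕ 0 ⊕ 0 = 1.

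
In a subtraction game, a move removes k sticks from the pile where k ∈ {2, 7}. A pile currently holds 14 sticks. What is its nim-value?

Build the Grundy sequence with g(k) = mex{g(k−s) : s ∈ {2, 7}, s ≤ k}:
k:     0  1  2  3  4  5  6  7  8  9 10 11 12 13 14
g(k):  0  0  1  1  0  0  1  1  2  0  0  1  1  0  0
So g(14) = 0.

0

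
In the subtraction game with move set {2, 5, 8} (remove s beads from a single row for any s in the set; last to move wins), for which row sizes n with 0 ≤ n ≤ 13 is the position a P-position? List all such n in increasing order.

0, 1, 4, 7, 10, 11

Grundy values for subtraction set {2, 5, 8}:
g(0) = mex{} = 0
g(1) = mex{} = 0
g(2) = mex{0} = 1
g(3) = mex{0} = 1
g(4) = mex{1} = 0
g(5) = mex{0,1} = 2
g(6) = mex{0} = 1
g(7) = mex{1,2} = 0
g(8) = mex{0,1} = 2
g(9) = mex{0} = 1
g(10) = mex{1,2} = 0
g(11) = mex{1} = 0
g(12) = mex{0} = 1
g(13) = mex{0,2} = 1
The P-positions (g = 0) in 0..13 are 0, 1, 4, 7, 10, 11.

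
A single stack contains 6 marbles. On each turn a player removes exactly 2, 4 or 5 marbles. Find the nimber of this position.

3

Compute g(0), g(1), … for moves {2, 4, 5}:
g(0) = mex{} = 0
g(1) = mex{} = 0
g(2) = mex{0} = 1
g(3) = mex{0} = 1
g(4) = mex{0,1} = 2
g(5) = mex{0,1} = 2
g(6) = mex{0,1,2} = 3
So g(6) = 3.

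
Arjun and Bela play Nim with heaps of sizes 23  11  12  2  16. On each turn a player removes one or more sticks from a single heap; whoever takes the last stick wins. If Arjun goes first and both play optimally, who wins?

Bitwise XOR of the heap sizes:
  10111  (23)
  01011  (11)
  01100  (12)
  00010  (2)
  10000  (16)
  -----
  00010  (2)
The nim-sum is 2 ≠ 0, so this is an N-position: the player to move can win; Arjun has a winning move.

Arjun wins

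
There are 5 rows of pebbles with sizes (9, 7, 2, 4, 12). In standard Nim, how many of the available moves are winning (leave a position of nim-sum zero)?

3

Nim-sum: 9 ^ 7 ^ 2 ^ 4 ^ 12 = 4.
The overall nim-sum is X = 4. A row of size p has a winning move iff p XOR X < p (reduce it to p XOR X).
  9: 9 XOR 4 = 13 ≥ 9 — no move.
  7: 7 XOR 4 = 3 < 7 — winning move (to 3).
  2: 2 XOR 4 = 6 ≥ 2 — no move.
  4: 4 XOR 4 = 0 < 4 — winning move (to 0).
  12: 12 XOR 4 = 8 < 12 — winning move (to 8).
That gives 3 winning moves.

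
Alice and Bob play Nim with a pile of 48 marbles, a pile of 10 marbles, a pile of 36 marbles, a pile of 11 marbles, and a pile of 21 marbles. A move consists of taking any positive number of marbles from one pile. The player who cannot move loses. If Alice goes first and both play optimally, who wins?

Bob wins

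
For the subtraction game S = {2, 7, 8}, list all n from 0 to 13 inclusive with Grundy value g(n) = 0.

Build the Grundy sequence with g(k) = mex{g(k−s) : s ∈ {2, 7, 8}, s ≤ k}:
k:     0  1  2  3  4  5  6  7  8  9 10 11 12 13
g(k):  0  0  1  1  0  0  1  1  2  2  0  3  1  2
The P-positions (g = 0) in 0..13 are 0, 1, 4, 5, 10.

0, 1, 4, 5, 10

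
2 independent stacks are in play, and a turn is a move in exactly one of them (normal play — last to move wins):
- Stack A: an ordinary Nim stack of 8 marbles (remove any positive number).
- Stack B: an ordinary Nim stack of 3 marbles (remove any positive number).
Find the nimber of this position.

11

Stack A is a plain Nim stack of size 8, so its Grundy value is 8.
Stack B is a plain Nim stack of size 3, so its Grundy value is 3.
The value of a disjunctive sum is the nim-sum of the parts.
Combined value = 8 ⊕ 3 = 11.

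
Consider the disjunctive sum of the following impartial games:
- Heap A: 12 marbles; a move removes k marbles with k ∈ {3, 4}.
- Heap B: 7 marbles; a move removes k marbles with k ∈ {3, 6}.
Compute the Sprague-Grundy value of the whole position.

3

For heap A, compute g(0), g(1), … with moves {3, 4}:
k:     0  1  2  3  4  5  6  7  8  9 10 11 12
g(k):  0  0  0  1  1  1  2  0  0  0  1  1  1
So g(12) = 1.
Build the Grundy sequence for heap B with g(k) = mex{g(k−s) : s ∈ {3, 6}, s ≤ k}:
k:     0  1  2  3  4  5  6  7
g(k):  0  0  0  1  1  1  2  2
So g(7) = 2.
The value of a disjunctive sum is the nim-sum of the parts.
Combined value = 1 XOR 2 = 3.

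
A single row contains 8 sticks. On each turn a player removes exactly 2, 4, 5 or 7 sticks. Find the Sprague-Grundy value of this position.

Build the Grundy sequence with g(k) = mex{g(k−s) : s ∈ {2, 4, 5, 7}, s ≤ k}:
g(0) = mex{} = 0
g(1) = mex{} = 0
g(2) = mex{0} = 1
g(3) = mex{0} = 1
g(4) = mex{0,1} = 2
g(5) = mex{0,1} = 2
g(6) = mex{0,1,2} = 3
g(7) = mex{0,1,2} = 3
g(8) = mex{0,1,2,3} = 4
So g(8) = 4.

4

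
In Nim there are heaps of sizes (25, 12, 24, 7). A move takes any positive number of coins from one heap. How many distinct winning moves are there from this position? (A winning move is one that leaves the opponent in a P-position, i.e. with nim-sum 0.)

3

Nim-sum: 25 ⊕ 12 ⊕ 24 ⊕ 7 = 10.
The overall nim-sum is X = 10. A heap of size p has a winning move iff p XOR X < p (reduce it to p XOR X).
  25: 25 XOR 10 = 19 < 25 — winning move (to 19).
  12: 12 XOR 10 = 6 < 12 — winning move (to 6).
  24: 24 XOR 10 = 18 < 24 — winning move (to 18).
  7: 7 XOR 10 = 13 ≥ 7 — no move.
That gives 3 winning moves.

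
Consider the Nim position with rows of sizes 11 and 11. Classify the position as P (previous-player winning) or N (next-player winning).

P-position

Compute the nim-sum pairwise:
11 ^ 11 = 0
The nim-sum is 0, so this is a P-position: the player to move is in a losing position under optimal play.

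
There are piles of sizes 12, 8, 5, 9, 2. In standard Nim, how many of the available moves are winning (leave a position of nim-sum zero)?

In binary:
  1100  (12)
  1000  (8)
  0101  (5)
  1001  (9)
  0010  (2)
  ----
  1010  (10)
The overall nim-sum is X = 10. A pile of size p has a winning move iff p XOR X < p (reduce it to p XOR X).
  12: 12 XOR 10 = 6 < 12 — winning move (to 6).
  8: 8 XOR 10 = 2 < 8 — winning move (to 2).
  5: 5 XOR 10 = 15 ≥ 5 — no move.
  9: 9 XOR 10 = 3 < 9 — winning move (to 3).
  2: 2 XOR 10 = 8 ≥ 2 — no move.
That gives 3 winning moves.

3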